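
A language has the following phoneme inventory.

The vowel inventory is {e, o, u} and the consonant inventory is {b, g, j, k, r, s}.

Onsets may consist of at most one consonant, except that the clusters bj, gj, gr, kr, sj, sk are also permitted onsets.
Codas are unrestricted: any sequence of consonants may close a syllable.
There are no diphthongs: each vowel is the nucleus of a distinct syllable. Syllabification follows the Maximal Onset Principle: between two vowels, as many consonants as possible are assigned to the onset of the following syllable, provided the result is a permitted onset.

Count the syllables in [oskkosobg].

3

Vowels present: o, o, o; each is a nucleus, giving 3 syllables.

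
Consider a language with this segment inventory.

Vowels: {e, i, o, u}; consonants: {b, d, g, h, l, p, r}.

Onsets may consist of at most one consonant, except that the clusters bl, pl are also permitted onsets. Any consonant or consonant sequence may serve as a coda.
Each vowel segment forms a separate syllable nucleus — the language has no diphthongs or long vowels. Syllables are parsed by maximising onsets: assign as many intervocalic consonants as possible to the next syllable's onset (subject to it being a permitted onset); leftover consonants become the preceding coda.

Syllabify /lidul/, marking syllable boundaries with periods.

Vowels present: i, u; each is a nucleus, giving 2 syllables.
V1 /i/ – V2 /u/: /d/ → onset of the next syllable (single consonants are always licit onsets).

li.dul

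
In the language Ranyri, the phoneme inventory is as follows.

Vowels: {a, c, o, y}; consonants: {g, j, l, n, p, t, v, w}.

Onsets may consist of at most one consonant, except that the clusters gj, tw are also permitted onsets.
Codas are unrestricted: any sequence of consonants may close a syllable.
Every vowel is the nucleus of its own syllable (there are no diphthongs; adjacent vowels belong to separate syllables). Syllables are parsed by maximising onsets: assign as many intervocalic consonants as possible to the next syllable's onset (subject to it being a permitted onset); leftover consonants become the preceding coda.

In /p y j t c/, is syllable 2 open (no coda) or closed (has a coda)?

open

Nuclei (vowels): y, c → 2 syllables.
σ1/σ2 boundary: /jt/ splits as /j/ + /t/ (/t/ is the longest suffix that is a licit onset).
Putting it together: pyj.tc.
Syllable 2 is /tc/; it ends in its nucleus with no coda, so it is open.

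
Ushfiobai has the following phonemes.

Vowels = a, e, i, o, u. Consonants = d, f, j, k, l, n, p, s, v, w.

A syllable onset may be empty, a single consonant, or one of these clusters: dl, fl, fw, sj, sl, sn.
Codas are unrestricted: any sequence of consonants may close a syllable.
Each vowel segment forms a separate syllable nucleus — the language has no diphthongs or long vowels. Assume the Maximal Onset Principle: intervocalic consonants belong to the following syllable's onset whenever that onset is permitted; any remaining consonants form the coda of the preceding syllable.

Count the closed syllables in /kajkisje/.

1

The vowels are a, i, e — 3 nuclei, so 3 syllables.
V1 /a/ – V2 /i/: /jk/ splits as /j/ + /k/ (/k/ is the longest suffix that is a licit onset).
V2 /i/ – V3 /e/: /sj/ is a licit onset in full, so it all attaches to the next syllable.
Putting it together: kaj.ki.sje.
Classifying each syllable: /kaj/ (closed), /ki/ (open), /sje/ (open).
Closed syllables: 1.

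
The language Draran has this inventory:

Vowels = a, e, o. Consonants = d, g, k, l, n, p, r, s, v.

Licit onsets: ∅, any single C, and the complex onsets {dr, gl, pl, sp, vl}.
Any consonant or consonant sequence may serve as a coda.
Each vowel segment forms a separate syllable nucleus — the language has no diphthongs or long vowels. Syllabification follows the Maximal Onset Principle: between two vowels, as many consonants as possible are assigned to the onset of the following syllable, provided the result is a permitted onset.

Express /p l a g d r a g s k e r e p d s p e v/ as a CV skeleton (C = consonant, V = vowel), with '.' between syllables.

Vowels present: a, a, e, e, e; each is a nucleus, giving 5 syllables.
σ1/σ2 boundary: /gdr/ — longest licit onset from the right is /dr/, leaving /g/ as coda.
σ2/σ3 boundary: /gsk/ splits as /gs/ + /k/ (/k/ is the longest suffix that is a licit onset).
σ3/σ4 boundary: /r/ is a single consonant, so it becomes the next onset.
σ4/σ5 boundary: /pdsp/ — longest licit onset from the right is /sp/, leaving /pd/ as coda.
So the parse is plag.drags.ke.repd.spev.
Mapping each syllable to C/V: /plag/ → CCVC, /drags/ → CCVCC, /ke/ → CV, /repd/ → CVCC, /spev/ → CCVC.

CCVC.CCVCC.CV.CVCC.CCVC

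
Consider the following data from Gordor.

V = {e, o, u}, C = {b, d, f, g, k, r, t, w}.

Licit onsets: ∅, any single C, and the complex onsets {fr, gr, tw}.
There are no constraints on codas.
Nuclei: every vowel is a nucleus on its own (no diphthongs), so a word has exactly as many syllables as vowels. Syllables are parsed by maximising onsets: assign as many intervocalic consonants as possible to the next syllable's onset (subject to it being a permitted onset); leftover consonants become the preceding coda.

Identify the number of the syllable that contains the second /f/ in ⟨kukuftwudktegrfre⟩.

5

Nuclei (vowels): u, u, u, e, e → 5 syllables.
/u…u/ gap (V1→V2): just /k/ — single C goes to the following onset.
/u…u/ gap (V2→V3): /ftw/; trying suffixes from longest down, /tw/ is the first permitted one, so coda /f/ | onset /tw/.
/u…e/ gap (V3→V4): /dkt/ — longest licit onset from the right is /t/, leaving /dk/ as coda.
/e…e/ gap (V4→V5): /grfr/; trying suffixes from longest down, /fr/ is the first permitted one, so coda /gr/ | onset /fr/.
So the parse is ku.kuf.twudk.tegr.fre.
The second /f/ is in the onset of syllable 5 (/fre/).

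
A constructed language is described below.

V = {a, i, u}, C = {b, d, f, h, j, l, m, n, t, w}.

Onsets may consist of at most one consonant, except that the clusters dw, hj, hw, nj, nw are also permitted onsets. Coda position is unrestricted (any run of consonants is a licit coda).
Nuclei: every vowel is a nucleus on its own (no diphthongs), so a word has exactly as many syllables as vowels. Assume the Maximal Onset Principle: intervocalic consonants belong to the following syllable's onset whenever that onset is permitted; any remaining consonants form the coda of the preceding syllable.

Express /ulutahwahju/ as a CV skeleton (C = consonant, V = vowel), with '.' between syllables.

V.CV.CV.CCV.CCV

The vowels are u, u, a, a, u — 5 nuclei, so 5 syllables.
/u…u/ gap (V1→V2): /l/ is a single consonant, so it becomes the next onset.
/u…a/ gap (V2→V3): just /t/ — single C goes to the following onset.
/a…a/ gap (V3→V4): /hw/ is a licit onset in full, so it all attaches to the next syllable.
/a…u/ gap (V4→V5): /hj/ is a licit onset in full, so it all attaches to the next syllable.
Putting it together: u.lu.ta.hwa.hju.
Mapping each syllable to C/V: /u/ → V, /lu/ → CV, /ta/ → CV, /hwa/ → CCV, /hju/ → CCV.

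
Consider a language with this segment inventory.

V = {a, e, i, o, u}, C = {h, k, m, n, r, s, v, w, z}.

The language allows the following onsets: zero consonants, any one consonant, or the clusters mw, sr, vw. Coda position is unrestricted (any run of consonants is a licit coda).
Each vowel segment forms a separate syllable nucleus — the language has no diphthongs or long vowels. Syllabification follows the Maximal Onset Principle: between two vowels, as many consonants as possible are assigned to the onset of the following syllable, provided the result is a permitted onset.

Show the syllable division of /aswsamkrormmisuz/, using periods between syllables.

asw.samk.rorm.mi.suz

Vowels present: a, a, o, i, u; each is a nucleus, giving 5 syllables.
σ1/σ2 boundary: /sws/ splits as /sw/ + /s/ (/s/ is the longest suffix that is a licit onset).
σ2/σ3 boundary: /mkr/ splits as /mk/ + /r/ (/r/ is the longest suffix that is a licit onset).
σ3/σ4 boundary: cluster /rmm/ — the longest permitted-onset suffix is /m/; onset = /m/, preceding coda = /rm/.
σ4/σ5 boundary: just /s/ — single C goes to the following onset.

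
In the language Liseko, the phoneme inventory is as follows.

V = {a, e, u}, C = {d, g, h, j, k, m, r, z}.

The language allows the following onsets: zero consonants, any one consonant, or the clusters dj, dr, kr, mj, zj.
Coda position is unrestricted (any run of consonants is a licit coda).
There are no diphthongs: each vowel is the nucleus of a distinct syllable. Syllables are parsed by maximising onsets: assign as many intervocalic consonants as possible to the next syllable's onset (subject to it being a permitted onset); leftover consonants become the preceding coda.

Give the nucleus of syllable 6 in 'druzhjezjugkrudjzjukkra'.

Vowels present: u, e, u, u, u, a; each is a nucleus, giving 6 syllables.
The sixth nucleus (vowel 6 from the left) is /a/.

a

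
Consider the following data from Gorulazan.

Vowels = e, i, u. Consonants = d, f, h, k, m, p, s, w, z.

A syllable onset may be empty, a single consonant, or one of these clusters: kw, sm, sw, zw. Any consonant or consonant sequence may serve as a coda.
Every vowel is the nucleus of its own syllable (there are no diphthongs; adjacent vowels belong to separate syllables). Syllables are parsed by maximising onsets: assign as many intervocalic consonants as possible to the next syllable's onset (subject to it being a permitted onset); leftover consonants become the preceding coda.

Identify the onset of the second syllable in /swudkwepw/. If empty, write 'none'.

The vowels are u, e — 2 nuclei, so 2 syllables.
/u…e/ gap (V1→V2): cluster /dkw/ — the longest permitted-onset suffix is /kw/; onset = /kw/, preceding coda = /d/.
Putting it together: swud.kwepw.
Syllable 2 is /kwepw/: onset /kw/, nucleus /e/, coda /pw/.

kw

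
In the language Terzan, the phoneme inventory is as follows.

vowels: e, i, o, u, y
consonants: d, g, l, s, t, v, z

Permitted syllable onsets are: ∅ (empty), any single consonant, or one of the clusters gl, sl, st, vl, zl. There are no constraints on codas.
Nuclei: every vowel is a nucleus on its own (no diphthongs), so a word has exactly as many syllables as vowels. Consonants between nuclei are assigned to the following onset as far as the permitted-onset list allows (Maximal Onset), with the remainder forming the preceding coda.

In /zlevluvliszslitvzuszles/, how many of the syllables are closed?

The vowels are e, u, i, i, u, e — 6 nuclei, so 6 syllables.
/e…u/ gap (V1→V2): /vl/ is a licit onset in full, so it all attaches to the next syllable.
/u…i/ gap (V2→V3): /vl/ — entire cluster is a permitted onset → onset /vl/, coda ∅.
/i…i/ gap (V3→V4): cluster /szsl/ — the longest permitted-onset suffix is /sl/; onset = /sl/, preceding coda = /sz/.
/i…u/ gap (V4→V5): /tvz/ splits as /tv/ + /z/ (/z/ is the longest suffix that is a licit onset).
/u…e/ gap (V5→V6): /szl/ — longest licit onset from the right is /zl/, leaving /s/ as coda.
Putting it together: zle.vlu.vlisz.slitv.zus.zles.
Classifying each syllable: /zle/ (open), /vlu/ (open), /vlisz/ (closed), /slitv/ (closed), /zus/ (closed), /zles/ (closed).
Closed syllables: 4.

4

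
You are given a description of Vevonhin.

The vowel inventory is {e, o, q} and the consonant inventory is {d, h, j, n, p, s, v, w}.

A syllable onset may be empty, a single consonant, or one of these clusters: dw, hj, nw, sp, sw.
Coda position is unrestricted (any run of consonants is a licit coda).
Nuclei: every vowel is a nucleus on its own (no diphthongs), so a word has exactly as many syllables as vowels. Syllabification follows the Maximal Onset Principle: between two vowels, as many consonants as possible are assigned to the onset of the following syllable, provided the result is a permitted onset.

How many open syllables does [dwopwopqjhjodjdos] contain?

1

The vowels are o, o, q, o, o — 5 nuclei, so 5 syllables.
Between /o/ (V1) and /o/ (V2): /pw/; trying suffixes from longest down, /w/ is the first permitted one, so coda /p/ | onset /w/.
Between /o/ (V2) and /q/ (V3): /p/ → onset of the next syllable (single consonants are always licit onsets).
Between /q/ (V3) and /o/ (V4): /jhj/; trying suffixes from longest down, /hj/ is the first permitted one, so coda /j/ | onset /hj/.
Between /o/ (V4) and /o/ (V5): cluster /djd/ — the longest permitted-onset suffix is /d/; onset = /d/, preceding coda = /dj/.
Putting it together: dwop.wo.pqj.hjodj.dos.
Classifying each syllable: /dwop/ (closed), /wo/ (open), /pqj/ (closed), /hjodj/ (closed), /dos/ (closed).
Open syllables: 1.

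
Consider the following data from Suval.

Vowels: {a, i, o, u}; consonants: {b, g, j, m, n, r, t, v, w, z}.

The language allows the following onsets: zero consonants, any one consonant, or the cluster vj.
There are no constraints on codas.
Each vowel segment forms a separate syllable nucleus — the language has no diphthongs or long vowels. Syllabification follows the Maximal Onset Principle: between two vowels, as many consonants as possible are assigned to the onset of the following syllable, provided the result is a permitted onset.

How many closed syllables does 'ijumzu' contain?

1

Vowels present: i, u, u; each is a nucleus, giving 3 syllables.
V1 /i/ – V2 /u/: just /j/ — single C goes to the following onset.
V2 /u/ – V3 /u/: /mz/; trying suffixes from longest down, /z/ is the first permitted one, so coda /m/ | onset /z/.
Syllabification: i.jum.zu.
Classifying each syllable: /i/ (open), /jum/ (closed), /zu/ (open).
Closed syllables: 1.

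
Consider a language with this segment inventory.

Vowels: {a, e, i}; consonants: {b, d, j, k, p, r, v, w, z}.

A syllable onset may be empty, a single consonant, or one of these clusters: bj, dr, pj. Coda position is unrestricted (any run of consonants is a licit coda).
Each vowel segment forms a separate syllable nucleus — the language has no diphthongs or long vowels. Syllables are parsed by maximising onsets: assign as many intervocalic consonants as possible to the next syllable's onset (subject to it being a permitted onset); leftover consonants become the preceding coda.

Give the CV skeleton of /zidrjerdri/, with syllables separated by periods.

The vowels are i, e, i — 3 nuclei, so 3 syllables.
Between /i/ (V1) and /e/ (V2): /drj/ — longest licit onset from the right is /j/, leaving /dr/ as coda.
Between /e/ (V2) and /i/ (V3): /rdr/; trying suffixes from longest down, /dr/ is the first permitted one, so coda /r/ | onset /dr/.
Putting it together: zidr.jer.dri.
Mapping each syllable to C/V: /zidr/ → CVCC, /jer/ → CVC, /dri/ → CCV.

CVCC.CVC.CCV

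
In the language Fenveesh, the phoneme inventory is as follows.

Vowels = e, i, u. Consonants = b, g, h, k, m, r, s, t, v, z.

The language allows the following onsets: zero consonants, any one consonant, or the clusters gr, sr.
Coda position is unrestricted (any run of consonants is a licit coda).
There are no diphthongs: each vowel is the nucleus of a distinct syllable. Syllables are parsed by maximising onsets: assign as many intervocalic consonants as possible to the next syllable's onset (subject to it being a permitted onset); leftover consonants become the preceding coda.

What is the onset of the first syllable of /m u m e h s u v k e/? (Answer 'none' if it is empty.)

m

Nuclei (vowels): u, e, u, e → 4 syllables.
/u…e/ gap (V1→V2): /m/ → onset of the next syllable (single consonants are always licit onsets).
/e…u/ gap (V2→V3): /hs/ — longest licit onset from the right is /s/, leaving /h/ as coda.
/u…e/ gap (V3→V4): /vk/; trying suffixes from longest down, /k/ is the first permitted one, so coda /v/ | onset /k/.
Result: mu.meh.suv.ke.
Syllable 1 is /mu/: onset /m/, nucleus /u/, coda ∅.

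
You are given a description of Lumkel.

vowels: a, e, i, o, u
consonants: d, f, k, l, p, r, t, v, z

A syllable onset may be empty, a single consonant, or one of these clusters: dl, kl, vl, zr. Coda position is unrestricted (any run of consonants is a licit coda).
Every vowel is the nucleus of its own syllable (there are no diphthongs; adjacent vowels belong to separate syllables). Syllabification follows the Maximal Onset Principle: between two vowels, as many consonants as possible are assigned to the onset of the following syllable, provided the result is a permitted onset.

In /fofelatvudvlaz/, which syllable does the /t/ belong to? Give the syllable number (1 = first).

Vowels present: o, e, a, u, a; each is a nucleus, giving 5 syllables.
/o…e/ gap (V1→V2): just /f/ — single C goes to the following onset.
/e…a/ gap (V2→V3): /l/ is a single consonant, so it becomes the next onset.
/a…u/ gap (V3→V4): /tv/ — longest licit onset from the right is /v/, leaving /t/ as coda.
/u…a/ gap (V4→V5): /dvl/ splits as /d/ + /vl/ (/vl/ is the longest suffix that is a licit onset).
So the parse is fo.fe.lat.vud.vlaz.
The /t/ is in the coda of syllable 3 (/lat/).

3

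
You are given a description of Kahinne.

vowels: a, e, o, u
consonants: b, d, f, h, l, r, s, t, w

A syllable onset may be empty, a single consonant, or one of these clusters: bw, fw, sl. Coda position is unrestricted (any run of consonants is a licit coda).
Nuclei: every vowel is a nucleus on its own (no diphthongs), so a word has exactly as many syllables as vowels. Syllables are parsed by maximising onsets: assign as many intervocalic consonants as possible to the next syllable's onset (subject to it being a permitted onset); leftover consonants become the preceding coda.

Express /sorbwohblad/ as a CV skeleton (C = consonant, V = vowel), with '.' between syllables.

CVC.CCVCC.CVC

Nuclei (vowels): o, o, a → 3 syllables.
σ1/σ2 boundary: cluster /rbw/ — the longest permitted-onset suffix is /bw/; onset = /bw/, preceding coda = /r/.
σ2/σ3 boundary: cluster /hbl/ — the longest permitted-onset suffix is /l/; onset = /l/, preceding coda = /hb/.
Syllabification: sor.bwohb.lad.
Mapping each syllable to C/V: /sor/ → CVC, /bwohb/ → CCVCC, /lad/ → CVC.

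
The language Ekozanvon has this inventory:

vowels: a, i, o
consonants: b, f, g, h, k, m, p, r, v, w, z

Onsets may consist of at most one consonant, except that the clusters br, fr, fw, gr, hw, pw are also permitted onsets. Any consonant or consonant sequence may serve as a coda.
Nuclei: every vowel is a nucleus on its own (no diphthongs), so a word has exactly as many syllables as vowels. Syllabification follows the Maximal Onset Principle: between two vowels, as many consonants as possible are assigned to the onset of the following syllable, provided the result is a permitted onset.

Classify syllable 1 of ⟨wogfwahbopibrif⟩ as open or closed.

closed

Vowels present: o, a, o, i, i; each is a nucleus, giving 5 syllables.
Between /o/ (V1) and /a/ (V2): /gfw/ — longest licit onset from the right is /fw/, leaving /g/ as coda.
Between /a/ (V2) and /o/ (V3): cluster /hb/ — the longest permitted-onset suffix is /b/; onset = /b/, preceding coda = /h/.
Between /o/ (V3) and /i/ (V4): /p/ is a single consonant, so it becomes the next onset.
Between /i/ (V4) and /i/ (V5): cluster /br/ — /br/ is itself a permitted onset, so the whole cluster goes right; preceding coda = ∅.
Putting it together: wog.fwah.bo.pi.brif.
Syllable 1 is /wog/ with coda /g/, so it is closed.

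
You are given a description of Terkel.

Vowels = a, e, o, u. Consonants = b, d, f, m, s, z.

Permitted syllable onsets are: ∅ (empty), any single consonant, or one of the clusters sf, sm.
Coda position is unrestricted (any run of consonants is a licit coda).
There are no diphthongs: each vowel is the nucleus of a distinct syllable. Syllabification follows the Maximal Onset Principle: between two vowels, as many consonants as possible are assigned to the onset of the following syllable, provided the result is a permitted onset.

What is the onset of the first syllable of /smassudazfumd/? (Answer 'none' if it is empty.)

Vowels present: a, u, a, u; each is a nucleus, giving 4 syllables.
/a…u/ gap (V1→V2): /ss/ — longest licit onset from the right is /s/, leaving /s/ as coda.
/u…a/ gap (V2→V3): /d/ is a single consonant, so it becomes the next onset.
/a…u/ gap (V3→V4): /zf/ — longest licit onset from the right is /f/, leaving /z/ as coda.
So the parse is smas.su.daz.fumd.
Syllable 1 is /smas/: onset /sm/, nucleus /a/, coda /s/.

sm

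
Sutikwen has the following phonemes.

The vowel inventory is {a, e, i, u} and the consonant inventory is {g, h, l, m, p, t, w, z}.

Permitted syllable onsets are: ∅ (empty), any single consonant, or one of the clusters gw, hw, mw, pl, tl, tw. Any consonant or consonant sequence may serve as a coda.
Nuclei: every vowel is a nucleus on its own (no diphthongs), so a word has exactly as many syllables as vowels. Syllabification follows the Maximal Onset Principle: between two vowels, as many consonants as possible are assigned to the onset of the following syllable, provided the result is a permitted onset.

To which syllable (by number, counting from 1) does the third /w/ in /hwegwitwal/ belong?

The vowels are e, i, a — 3 nuclei, so 3 syllables.
Between /e/ (V1) and /i/ (V2): /gw/ — entire cluster is a permitted onset → onset /gw/, coda ∅.
Between /i/ (V2) and /a/ (V3): /tw/ is a licit onset in full, so it all attaches to the next syllable.
So the parse is hwe.gwi.twal.
The third /w/ is in the onset of syllable 3 (/twal/).

3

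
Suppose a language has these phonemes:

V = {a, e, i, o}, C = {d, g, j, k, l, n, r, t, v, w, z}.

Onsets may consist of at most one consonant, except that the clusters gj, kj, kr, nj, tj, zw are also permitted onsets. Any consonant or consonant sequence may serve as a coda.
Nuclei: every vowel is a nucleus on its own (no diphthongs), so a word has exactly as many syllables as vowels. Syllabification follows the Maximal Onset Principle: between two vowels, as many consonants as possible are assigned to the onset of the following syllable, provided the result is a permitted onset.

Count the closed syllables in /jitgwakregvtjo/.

Vowels present: i, a, e, o; each is a nucleus, giving 4 syllables.
/i…a/ gap (V1→V2): /tgw/ splits as /tg/ + /w/ (/w/ is the longest suffix that is a licit onset).
/a…e/ gap (V2→V3): cluster /kr/ — /kr/ is itself a permitted onset, so the whole cluster goes right; preceding coda = ∅.
/e…o/ gap (V3→V4): /gvtj/ — longest licit onset from the right is /tj/, leaving /gv/ as coda.
Result: jitg.wa.kregv.tjo.
Classifying each syllable: /jitg/ (closed), /wa/ (open), /kregv/ (closed), /tjo/ (open).
Closed syllables: 2.

2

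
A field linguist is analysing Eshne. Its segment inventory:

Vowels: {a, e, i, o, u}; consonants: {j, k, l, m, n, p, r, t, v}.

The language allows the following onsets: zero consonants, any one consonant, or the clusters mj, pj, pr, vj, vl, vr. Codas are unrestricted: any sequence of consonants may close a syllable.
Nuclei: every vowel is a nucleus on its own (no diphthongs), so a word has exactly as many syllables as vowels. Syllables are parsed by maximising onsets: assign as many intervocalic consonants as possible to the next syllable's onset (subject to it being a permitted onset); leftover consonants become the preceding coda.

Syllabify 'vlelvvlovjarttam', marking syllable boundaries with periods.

vlelv.vlo.vjart.tam

Nuclei (vowels): e, o, a, a → 4 syllables.
Between /e/ (V1) and /o/ (V2): /lvvl/ — longest licit onset from the right is /vl/, leaving /lv/ as coda.
Between /o/ (V2) and /a/ (V3): cluster /vj/ — /vj/ is itself a permitted onset, so the whole cluster goes right; preceding coda = ∅.
Between /a/ (V3) and /a/ (V4): /rtt/; trying suffixes from longest down, /t/ is the first permitted one, so coda /rt/ | onset /t/.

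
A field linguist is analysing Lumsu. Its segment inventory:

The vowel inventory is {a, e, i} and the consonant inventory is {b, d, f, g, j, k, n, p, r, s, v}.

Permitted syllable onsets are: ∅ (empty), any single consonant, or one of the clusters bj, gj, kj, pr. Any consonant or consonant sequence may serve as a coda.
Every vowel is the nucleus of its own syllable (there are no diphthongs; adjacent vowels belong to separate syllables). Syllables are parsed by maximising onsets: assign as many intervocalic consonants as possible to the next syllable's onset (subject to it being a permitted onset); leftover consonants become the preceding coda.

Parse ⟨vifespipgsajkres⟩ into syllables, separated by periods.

Nuclei (vowels): i, e, i, a, e → 5 syllables.
σ1/σ2 boundary: just /f/ — single C goes to the following onset.
σ2/σ3 boundary: cluster /sp/ — the longest permitted-onset suffix is /p/; onset = /p/, preceding coda = /s/.
σ3/σ4 boundary: /pgs/ splits as /pg/ + /s/ (/s/ is the longest suffix that is a licit onset).
σ4/σ5 boundary: /jkr/ splits as /jk/ + /r/ (/r/ is the longest suffix that is a licit onset).

vi.fes.pipg.sajk.res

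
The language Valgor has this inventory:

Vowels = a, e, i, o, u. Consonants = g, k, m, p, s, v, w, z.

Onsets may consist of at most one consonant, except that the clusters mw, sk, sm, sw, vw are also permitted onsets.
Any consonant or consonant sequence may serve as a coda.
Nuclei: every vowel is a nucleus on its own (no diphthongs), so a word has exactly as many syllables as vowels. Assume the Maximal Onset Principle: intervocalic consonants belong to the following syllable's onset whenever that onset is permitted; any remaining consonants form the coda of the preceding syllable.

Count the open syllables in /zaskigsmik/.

1

Nuclei (vowels): a, i, i → 3 syllables.
Between /a/ (V1) and /i/ (V2): /sk/ is a licit onset in full, so it all attaches to the next syllable.
Between /i/ (V2) and /i/ (V3): cluster /gsm/ — the longest permitted-onset suffix is /sm/; onset = /sm/, preceding coda = /g/.
So the parse is za.skig.smik.
Classifying each syllable: /za/ (open), /skig/ (closed), /smik/ (closed).
Open syllables: 1.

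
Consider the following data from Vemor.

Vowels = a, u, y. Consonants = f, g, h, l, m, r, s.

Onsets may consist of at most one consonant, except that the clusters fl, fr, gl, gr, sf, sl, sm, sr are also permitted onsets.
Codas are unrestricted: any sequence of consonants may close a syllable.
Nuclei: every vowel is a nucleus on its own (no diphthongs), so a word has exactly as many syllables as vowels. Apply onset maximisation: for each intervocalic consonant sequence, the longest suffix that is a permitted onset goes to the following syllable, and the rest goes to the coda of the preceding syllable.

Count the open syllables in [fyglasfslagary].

4

Vowels present: y, a, a, a, y; each is a nucleus, giving 5 syllables.
σ1/σ2 boundary: /gl/ — entire cluster is a permitted onset → onset /gl/, coda ∅.
σ2/σ3 boundary: /sfsl/ splits as /sf/ + /sl/ (/sl/ is the longest suffix that is a licit onset).
σ3/σ4 boundary: /g/ → onset of the next syllable (single consonants are always licit onsets).
σ4/σ5 boundary: /r/ is a single consonant, so it becomes the next onset.
So the parse is fy.glasf.sla.ga.ry.
Classifying each syllable: /fy/ (open), /glasf/ (closed), /sla/ (open), /ga/ (open), /ry/ (open).
Open syllables: 4.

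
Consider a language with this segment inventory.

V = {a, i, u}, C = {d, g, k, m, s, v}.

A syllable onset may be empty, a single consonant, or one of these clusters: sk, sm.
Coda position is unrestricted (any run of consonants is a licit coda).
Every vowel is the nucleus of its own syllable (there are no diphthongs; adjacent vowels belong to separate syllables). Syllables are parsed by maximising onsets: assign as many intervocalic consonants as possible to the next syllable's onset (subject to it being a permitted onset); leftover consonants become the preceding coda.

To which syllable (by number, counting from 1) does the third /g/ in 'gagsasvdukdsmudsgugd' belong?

5

The vowels are a, a, u, u, u — 5 nuclei, so 5 syllables.
Between /a/ (V1) and /a/ (V2): /gs/ splits as /g/ + /s/ (/s/ is the longest suffix that is a licit onset).
Between /a/ (V2) and /u/ (V3): /svd/ — longest licit onset from the right is /d/, leaving /sv/ as coda.
Between /u/ (V3) and /u/ (V4): /kdsm/ splits as /kd/ + /sm/ (/sm/ is the longest suffix that is a licit onset).
Between /u/ (V4) and /u/ (V5): /dsg/; trying suffixes from longest down, /g/ is the first permitted one, so coda /ds/ | onset /g/.
So the parse is gag.sasv.dukd.smuds.gugd.
The third /g/ is in the onset of syllable 5 (/gugd/).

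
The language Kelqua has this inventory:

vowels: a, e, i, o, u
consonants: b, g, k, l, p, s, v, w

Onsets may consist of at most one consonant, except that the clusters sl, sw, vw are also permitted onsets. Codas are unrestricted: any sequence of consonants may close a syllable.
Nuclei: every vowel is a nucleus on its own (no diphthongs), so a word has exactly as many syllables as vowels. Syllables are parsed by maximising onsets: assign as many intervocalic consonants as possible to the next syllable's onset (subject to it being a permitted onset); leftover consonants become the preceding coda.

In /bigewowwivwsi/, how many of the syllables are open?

3

The vowels are i, e, o, i, i — 5 nuclei, so 5 syllables.
V1 /i/ – V2 /e/: /g/ is a single consonant, so it becomes the next onset.
V2 /e/ – V3 /o/: /w/ is a single consonant, so it becomes the next onset.
V3 /o/ – V4 /i/: /ww/ splits as /w/ + /w/ (/w/ is the longest suffix that is a licit onset).
V4 /i/ – V5 /i/: /vws/ splits as /vw/ + /s/ (/s/ is the longest suffix that is a licit onset).
So the parse is bi.ge.wow.wivw.si.
Classifying each syllable: /bi/ (open), /ge/ (open), /wow/ (closed), /wivw/ (closed), /si/ (open).
Open syllables: 3.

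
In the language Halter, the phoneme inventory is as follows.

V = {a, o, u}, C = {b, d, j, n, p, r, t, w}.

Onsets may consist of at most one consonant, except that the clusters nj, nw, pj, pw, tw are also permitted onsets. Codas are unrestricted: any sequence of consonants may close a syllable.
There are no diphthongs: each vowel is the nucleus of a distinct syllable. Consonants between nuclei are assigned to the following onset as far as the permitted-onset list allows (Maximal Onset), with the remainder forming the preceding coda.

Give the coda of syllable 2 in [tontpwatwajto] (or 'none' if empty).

none

The vowels are o, a, a, o — 4 nuclei, so 4 syllables.
V1 /o/ – V2 /a/: cluster /ntpw/ — the longest permitted-onset suffix is /pw/; onset = /pw/, preceding coda = /nt/.
V2 /a/ – V3 /a/: cluster /tw/ — /tw/ is itself a permitted onset, so the whole cluster goes right; preceding coda = ∅.
V3 /a/ – V4 /o/: /jt/ — longest licit onset from the right is /t/, leaving /j/ as coda.
Putting it together: tont.pwa.twaj.to.
Syllable 2 is /pwa/: onset /pw/, nucleus /a/, coda ∅.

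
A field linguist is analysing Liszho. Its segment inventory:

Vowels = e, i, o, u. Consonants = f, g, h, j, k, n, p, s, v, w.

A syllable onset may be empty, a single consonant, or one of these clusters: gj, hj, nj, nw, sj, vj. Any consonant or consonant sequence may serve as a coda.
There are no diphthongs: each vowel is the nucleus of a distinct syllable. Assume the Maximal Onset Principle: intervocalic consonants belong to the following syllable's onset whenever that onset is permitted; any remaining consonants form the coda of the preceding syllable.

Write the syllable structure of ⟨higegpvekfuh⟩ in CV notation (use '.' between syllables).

CV.CVCC.CVC.CVC

Nuclei (vowels): i, e, e, u → 4 syllables.
V1 /i/ – V2 /e/: just /g/ — single C goes to the following onset.
V2 /e/ – V3 /e/: /gpv/; trying suffixes from longest down, /v/ is the first permitted one, so coda /gp/ | onset /v/.
V3 /e/ – V4 /u/: /kf/ — longest licit onset from the right is /f/, leaving /k/ as coda.
So the parse is hi.gegp.vek.fuh.
Mapping each syllable to C/V: /hi/ → CV, /gegp/ → CVCC, /vek/ → CVC, /fuh/ → CVC.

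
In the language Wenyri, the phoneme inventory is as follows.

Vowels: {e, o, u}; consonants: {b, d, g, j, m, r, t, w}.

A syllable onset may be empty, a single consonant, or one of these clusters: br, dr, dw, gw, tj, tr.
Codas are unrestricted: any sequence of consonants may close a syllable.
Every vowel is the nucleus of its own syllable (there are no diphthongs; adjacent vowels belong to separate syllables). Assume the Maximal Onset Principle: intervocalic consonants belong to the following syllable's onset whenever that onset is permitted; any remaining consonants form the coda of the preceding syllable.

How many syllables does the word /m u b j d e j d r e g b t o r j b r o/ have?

Nuclei (vowels): u, e, e, o, o → 5 syllables.

5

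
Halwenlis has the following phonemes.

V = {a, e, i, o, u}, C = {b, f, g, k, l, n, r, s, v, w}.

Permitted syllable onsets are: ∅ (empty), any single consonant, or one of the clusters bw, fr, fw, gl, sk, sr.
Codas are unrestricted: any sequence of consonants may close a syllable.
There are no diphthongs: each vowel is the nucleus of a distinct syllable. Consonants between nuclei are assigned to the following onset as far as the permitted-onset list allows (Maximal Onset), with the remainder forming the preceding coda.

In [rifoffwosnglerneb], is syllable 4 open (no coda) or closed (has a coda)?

closed

Vowels present: i, o, o, e, e; each is a nucleus, giving 5 syllables.
/i…o/ gap (V1→V2): just /f/ — single C goes to the following onset.
/o…o/ gap (V2→V3): /ffw/; trying suffixes from longest down, /fw/ is the first permitted one, so coda /f/ | onset /fw/.
/o…e/ gap (V3→V4): /sngl/ splits as /sn/ + /gl/ (/gl/ is the longest suffix that is a licit onset).
/e…e/ gap (V4→V5): cluster /rn/ — the longest permitted-onset suffix is /n/; onset = /n/, preceding coda = /r/.
Putting it together: ri.fof.fwosn.gler.neb.
Syllable 4 is /gler/ with coda /r/, so it is closed.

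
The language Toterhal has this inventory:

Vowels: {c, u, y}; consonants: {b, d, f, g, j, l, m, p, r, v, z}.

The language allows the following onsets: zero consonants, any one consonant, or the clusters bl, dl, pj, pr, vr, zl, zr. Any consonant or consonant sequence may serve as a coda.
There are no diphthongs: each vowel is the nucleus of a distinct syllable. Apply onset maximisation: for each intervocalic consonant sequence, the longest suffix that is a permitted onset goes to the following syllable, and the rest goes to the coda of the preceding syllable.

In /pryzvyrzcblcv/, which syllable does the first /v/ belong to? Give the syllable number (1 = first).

2

Nuclei (vowels): y, y, c, c → 4 syllables.
/y…y/ gap (V1→V2): /zv/ — longest licit onset from the right is /v/, leaving /z/ as coda.
/y…c/ gap (V2→V3): cluster /rz/ — the longest permitted-onset suffix is /z/; onset = /z/, preceding coda = /r/.
/c…c/ gap (V3→V4): cluster /bl/ — /bl/ is itself a permitted onset, so the whole cluster goes right; preceding coda = ∅.
Putting it together: pryz.vyr.zc.blcv.
The first /v/ is in the onset of syllable 2 (/vyr/).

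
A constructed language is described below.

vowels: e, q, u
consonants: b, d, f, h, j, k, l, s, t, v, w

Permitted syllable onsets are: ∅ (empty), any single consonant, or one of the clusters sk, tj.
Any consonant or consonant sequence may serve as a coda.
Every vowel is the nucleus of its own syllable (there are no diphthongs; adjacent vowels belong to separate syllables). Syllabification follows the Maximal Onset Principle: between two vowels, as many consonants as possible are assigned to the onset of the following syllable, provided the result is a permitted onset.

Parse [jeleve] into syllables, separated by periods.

je.le.ve

Vowels present: e, e, e; each is a nucleus, giving 3 syllables.
V1 /e/ – V2 /e/: /l/ is a single consonant, so it becomes the next onset.
V2 /e/ – V3 /e/: /v/ → onset of the next syllable (single consonants are always licit onsets).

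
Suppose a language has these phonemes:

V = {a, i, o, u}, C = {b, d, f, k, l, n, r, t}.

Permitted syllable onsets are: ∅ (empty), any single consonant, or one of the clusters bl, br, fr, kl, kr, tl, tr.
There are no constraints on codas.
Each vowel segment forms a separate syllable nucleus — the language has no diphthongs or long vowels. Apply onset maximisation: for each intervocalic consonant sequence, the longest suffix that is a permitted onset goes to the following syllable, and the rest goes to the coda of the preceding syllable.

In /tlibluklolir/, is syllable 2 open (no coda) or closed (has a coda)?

open

The vowels are i, u, o, i — 4 nuclei, so 4 syllables.
σ1/σ2 boundary: /bl/ is a licit onset in full, so it all attaches to the next syllable.
σ2/σ3 boundary: cluster /kl/ — /kl/ is itself a permitted onset, so the whole cluster goes right; preceding coda = ∅.
σ3/σ4 boundary: /l/ is a single consonant, so it becomes the next onset.
Syllabification: tli.blu.klo.lir.
Syllable 2 is /blu/; it ends in its nucleus with no coda, so it is open.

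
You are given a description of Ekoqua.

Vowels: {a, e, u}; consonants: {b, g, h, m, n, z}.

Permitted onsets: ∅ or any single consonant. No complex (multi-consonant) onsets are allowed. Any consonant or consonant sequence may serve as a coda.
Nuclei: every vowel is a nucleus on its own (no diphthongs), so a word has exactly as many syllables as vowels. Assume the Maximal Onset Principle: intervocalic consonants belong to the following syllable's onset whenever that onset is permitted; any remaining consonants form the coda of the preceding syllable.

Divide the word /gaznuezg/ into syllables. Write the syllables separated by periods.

Vowels present: a, u, e; each is a nucleus, giving 3 syllables.
/a…u/ gap (V1→V2): cluster /zn/ — the longest permitted-onset suffix is /n/; onset = /n/, preceding coda = /z/.
/u…e/ gap (V2→V3): nothing intervenes; syllable break is V.V.

gaz.nu.ezg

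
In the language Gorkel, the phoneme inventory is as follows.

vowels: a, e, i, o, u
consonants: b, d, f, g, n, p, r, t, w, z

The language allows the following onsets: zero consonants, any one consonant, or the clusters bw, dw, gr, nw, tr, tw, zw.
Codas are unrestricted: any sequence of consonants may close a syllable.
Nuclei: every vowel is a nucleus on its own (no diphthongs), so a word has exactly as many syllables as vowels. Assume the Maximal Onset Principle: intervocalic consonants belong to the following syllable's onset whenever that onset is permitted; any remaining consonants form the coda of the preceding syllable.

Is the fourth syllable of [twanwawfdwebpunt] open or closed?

closed

Nuclei (vowels): a, a, e, u → 4 syllables.
/a…a/ gap (V1→V2): /nw/ — entire cluster is a permitted onset → onset /nw/, coda ∅.
/a…e/ gap (V2→V3): /wfdw/ splits as /wf/ + /dw/ (/dw/ is the longest suffix that is a licit onset).
/e…u/ gap (V3→V4): /bp/ splits as /b/ + /p/ (/p/ is the longest suffix that is a licit onset).
So the parse is twa.nwawf.dweb.punt.
Syllable 4 is /punt/ with coda /nt/, so it is closed.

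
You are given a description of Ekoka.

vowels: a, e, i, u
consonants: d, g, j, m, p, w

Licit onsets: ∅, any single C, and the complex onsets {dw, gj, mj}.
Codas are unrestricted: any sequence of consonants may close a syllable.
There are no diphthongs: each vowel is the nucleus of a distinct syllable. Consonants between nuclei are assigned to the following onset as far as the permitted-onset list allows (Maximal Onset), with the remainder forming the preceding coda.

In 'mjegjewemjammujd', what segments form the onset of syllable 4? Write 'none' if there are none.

mj

The vowels are e, e, e, a, u — 5 nuclei, so 5 syllables.
σ1/σ2 boundary: cluster /gj/ — /gj/ is itself a permitted onset, so the whole cluster goes right; preceding coda = ∅.
σ2/σ3 boundary: /w/ is a single consonant, so it becomes the next onset.
σ3/σ4 boundary: /mj/ is a licit onset in full, so it all attaches to the next syllable.
σ4/σ5 boundary: cluster /mm/ — the longest permitted-onset suffix is /m/; onset = /m/, preceding coda = /m/.
So the parse is mje.gje.we.mjam.mujd.
Syllable 4 is /mjam/: onset /mj/, nucleus /a/, coda /m/.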